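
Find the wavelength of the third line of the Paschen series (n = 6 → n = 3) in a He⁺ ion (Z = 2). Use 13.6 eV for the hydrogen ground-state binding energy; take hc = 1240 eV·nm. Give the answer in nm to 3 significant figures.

274 nm

The Paschen series terminates on n_f = 3; the third line has n_i = 3+3 = 6.
ΔE = 54.40 × (1/3² − 1/6²) = 4.533 eV.
λ = 1240 / 4.533 = 274 nm.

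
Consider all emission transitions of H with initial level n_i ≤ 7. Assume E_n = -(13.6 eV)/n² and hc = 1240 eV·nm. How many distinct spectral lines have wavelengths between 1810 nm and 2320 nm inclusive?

2

Enumerate all n_i → n_f pairs with 1 ≤ n_f < n_i ≤ 7 and compute λ = 1240 / [13.6·1·(1/n_f² − 1/n_i²)].
Lines falling in [1810, 2320] nm: 4→3 (1876 nm), 7→4 (2166 nm).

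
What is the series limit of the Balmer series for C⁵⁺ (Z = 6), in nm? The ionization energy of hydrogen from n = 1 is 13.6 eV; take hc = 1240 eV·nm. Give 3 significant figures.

The Balmer series has lower level n_f = 2; the series limit corresponds to n_i → ∞.
ΔE_max = 13.6 × 36 / 2² = 122.4 eV.
λ_min = 1240 / 122.4 = 10.1 nm.

10.1 nm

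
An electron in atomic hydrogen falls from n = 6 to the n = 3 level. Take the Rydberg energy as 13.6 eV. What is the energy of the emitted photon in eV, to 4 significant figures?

1.133 eV

E_6 = −13.60/36 = −0.3778 eV and E_3 = −13.60/9 = −1.511 eV.
The photon energy is |E_6 − E_3| = 1.133 eV.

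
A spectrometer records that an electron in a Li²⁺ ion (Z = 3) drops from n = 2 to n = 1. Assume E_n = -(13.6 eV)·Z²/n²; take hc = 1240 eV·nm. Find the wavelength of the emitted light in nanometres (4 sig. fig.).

13.51 nm

For Z = 3 the level energies scale as Z², so the effective Rydberg energy is 13.6 × 9 = 122.4 eV.
ΔE = 122.4 × (1/1² − 1/2²) = 122.4 × 0.7500 = 91.80 eV.
λ = hc/ΔE = 1240 / 91.80 = 13.51 nm.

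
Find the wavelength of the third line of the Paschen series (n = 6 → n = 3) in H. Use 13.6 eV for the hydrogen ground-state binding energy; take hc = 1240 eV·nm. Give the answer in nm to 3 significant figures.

The Paschen series terminates on n_f = 3; the third line has n_i = 3+3 = 6.
ΔE = 13.60 × (1/3² − 1/6²) = 1.133 eV.
λ = 1240 / 1.133 = 1090 nm.

1090 nm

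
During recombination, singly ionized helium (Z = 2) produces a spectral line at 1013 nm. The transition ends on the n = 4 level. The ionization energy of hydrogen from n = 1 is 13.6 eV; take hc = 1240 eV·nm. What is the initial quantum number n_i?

n_i = 5

The photon energy is ΔE = hc/λ = 1240 / 1013 = 1.224 eV.
With Z = 2, ΔE = 54.40 × (1/n_f² − 1/n_i²), so 1/n_f² − 1/n_i² = 0.02250.
With n_f = 4: 1/n_i² = 1/16 − 0.02250 = 0.04000, so n_i ≈ 5.00.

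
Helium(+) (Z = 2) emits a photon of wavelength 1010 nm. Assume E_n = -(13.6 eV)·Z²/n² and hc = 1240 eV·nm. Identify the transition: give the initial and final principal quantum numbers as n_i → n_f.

The photon energy is ΔE = hc/λ = 1240 / 1010 = 1.228 eV.
With Z = 2, ΔE = 54.40 × (1/n_f² − 1/n_i²), so 1/n_f² − 1/n_i² = 0.02257.
Trying n_f = 4 gives 1/n_i² = 0.03993, i.e. n_i ≈ 5; this pair matches.

n_i = 5, n_f = 4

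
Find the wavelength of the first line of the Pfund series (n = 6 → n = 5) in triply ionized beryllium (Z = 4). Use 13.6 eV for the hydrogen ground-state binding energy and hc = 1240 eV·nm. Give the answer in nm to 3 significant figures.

The Pfund series terminates on n_f = 5; the first line has n_i = 5+1 = 6.
ΔE = 217.6 × (1/5² − 1/6²) = 2.660 eV.
λ = 1240 / 2.660 = 466 nm.

466 nm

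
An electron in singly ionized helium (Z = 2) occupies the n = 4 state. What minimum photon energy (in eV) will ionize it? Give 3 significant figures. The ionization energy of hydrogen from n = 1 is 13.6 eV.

E_n = −13.6 Z²/n² = −54.40/n² eV for Z = 2.
E_4 = −54.40/16 = −3.40 eV, so ionization (to E = 0) requires 3.40 eV.

3.40 eV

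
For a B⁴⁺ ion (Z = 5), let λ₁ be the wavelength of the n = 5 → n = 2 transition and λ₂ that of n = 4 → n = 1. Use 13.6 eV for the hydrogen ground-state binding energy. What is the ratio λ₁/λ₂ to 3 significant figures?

4.46

λ ∝ 1/ΔE ∝ 1/(1/n_f² − 1/n_i²), and the Z² and hc factors cancel in the ratio.
λ₁/λ₂ = (1/1² − 1/4²)/(1/2² − 1/5²) = 0.9375/0.2100 = 4.46.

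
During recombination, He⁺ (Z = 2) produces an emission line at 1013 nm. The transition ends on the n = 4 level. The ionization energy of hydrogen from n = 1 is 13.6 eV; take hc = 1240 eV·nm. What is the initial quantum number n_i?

n_i = 5

The photon energy is ΔE = hc/λ = 1240 / 1013 = 1.224 eV.
With Z = 2, ΔE = 54.40 × (1/n_f² − 1/n_i²), so 1/n_f² − 1/n_i² = 0.02250.
With n_f = 4: 1/n_i² = 1/16 − 0.02250 = 0.04000, so n_i ≈ 5.00.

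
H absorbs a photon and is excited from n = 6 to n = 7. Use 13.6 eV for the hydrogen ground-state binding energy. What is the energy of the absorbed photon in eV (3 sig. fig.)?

E_7 = −13.60/49 = −0.2776 eV and E_6 = −13.60/36 = −0.3778 eV.
The photon energy is |E_7 − E_6| = 0.100 eV.

0.100 eV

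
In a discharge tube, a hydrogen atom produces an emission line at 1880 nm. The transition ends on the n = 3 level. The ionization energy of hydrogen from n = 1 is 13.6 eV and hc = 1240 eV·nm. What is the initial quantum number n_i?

The photon energy is ΔE = hc/λ = 1240 / 1880 = 0.6596 eV.
With Z = 1, ΔE = 13.60 × (1/n_f² − 1/n_i²), so 1/n_f² − 1/n_i² = 0.04850.
With n_f = 3: 1/n_i² = 1/9 − 0.04850 = 0.06261, so n_i ≈ 4.00.

n_i = 4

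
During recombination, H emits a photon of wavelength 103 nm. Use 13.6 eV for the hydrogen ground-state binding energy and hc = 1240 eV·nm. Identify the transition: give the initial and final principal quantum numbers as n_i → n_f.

n_i = 3, n_f = 1

The photon energy is ΔE = hc/λ = 1240 / 103 = 12.04 eV.
With Z = 1, ΔE = 13.60 × (1/n_f² − 1/n_i²), so 1/n_f² − 1/n_i² = 0.8852.
Trying n_f = 1 gives 1/n_i² = 0.1148, i.e. n_i ≈ 3; this pair matches.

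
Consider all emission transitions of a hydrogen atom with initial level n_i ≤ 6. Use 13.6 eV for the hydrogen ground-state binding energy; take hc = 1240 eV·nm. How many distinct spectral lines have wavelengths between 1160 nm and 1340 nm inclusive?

Enumerate all n_i → n_f pairs with 1 ≤ n_f < n_i ≤ 6 and compute λ = 1240 / [13.6·1·(1/n_f² − 1/n_i²)].
Lines falling in [1160, 1340] nm: 5→3 (1282 nm).

1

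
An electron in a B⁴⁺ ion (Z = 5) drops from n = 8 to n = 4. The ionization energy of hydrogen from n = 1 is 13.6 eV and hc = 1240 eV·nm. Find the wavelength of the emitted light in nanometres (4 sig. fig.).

For Z = 5 the level energies scale as Z², so the effective Rydberg energy is 13.6 × 25 = 340.0 eV.
ΔE = 340.0 × (1/4² − 1/8²) = 340.0 × 0.04688 = 15.94 eV.
λ = hc/ΔE = 1240 / 15.94 = 77.80 nm.

77.80 nm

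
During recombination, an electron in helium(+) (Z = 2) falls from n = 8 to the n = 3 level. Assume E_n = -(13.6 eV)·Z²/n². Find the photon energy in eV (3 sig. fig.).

5.19 eV

The Bohr energies scale as Z², so for Z = 2: E_n = −54.40/n² eV.
E_8 = −54.40/64 = −0.8500 eV and E_3 = −54.40/9 = −6.044 eV.
The photon energy is |E_8 − E_3| = 5.19 eV.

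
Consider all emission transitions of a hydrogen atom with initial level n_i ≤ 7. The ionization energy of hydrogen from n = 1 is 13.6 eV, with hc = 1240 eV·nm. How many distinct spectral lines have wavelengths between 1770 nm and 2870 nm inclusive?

3

Enumerate all n_i → n_f pairs with 1 ≤ n_f < n_i ≤ 7 and compute λ = 1240 / [13.6·1·(1/n_f² − 1/n_i²)].
Lines falling in [1770, 2870] nm: 4→3 (1876 nm), 7→4 (2166 nm), 6→4 (2626 nm).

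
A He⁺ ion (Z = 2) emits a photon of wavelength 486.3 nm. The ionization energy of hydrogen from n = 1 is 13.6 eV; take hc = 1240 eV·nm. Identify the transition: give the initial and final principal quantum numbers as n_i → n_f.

n_i = 8, n_f = 4

The photon energy is ΔE = hc/λ = 1240 / 486.3 = 2.550 eV.
With Z = 2, ΔE = 54.40 × (1/n_f² − 1/n_i²), so 1/n_f² − 1/n_i² = 0.04687.
Trying n_f = 4 gives 1/n_i² = 0.01563, i.e. n_i ≈ 8; this pair matches.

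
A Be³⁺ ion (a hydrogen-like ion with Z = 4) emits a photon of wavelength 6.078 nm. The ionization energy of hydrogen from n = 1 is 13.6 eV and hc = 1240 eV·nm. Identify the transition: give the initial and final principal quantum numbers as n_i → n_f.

The photon energy is ΔE = hc/λ = 1240 / 6.078 = 204.0 eV.
With Z = 4, ΔE = 217.6 × (1/n_f² − 1/n_i²), so 1/n_f² − 1/n_i² = 0.9376.
Trying n_f = 1 gives 1/n_i² = 0.06243, i.e. n_i ≈ 4; this pair matches.

n_i = 4, n_f = 1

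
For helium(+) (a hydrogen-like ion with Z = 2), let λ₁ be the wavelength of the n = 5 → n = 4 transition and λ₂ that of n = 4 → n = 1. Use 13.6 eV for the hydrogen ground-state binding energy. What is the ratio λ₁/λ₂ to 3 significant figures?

41.7

λ ∝ 1/ΔE ∝ 1/(1/n_f² − 1/n_i²), and the Z² and hc factors cancel in the ratio.
λ₁/λ₂ = (1/1² − 1/4²)/(1/4² − 1/5²) = 0.9375/0.02250 = 41.7.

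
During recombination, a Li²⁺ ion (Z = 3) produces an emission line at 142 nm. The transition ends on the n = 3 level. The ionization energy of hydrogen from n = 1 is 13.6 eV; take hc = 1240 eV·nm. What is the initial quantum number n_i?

n_i = 5

The photon energy is ΔE = hc/λ = 1240 / 142 = 8.732 eV.
With Z = 3, ΔE = 122.4 × (1/n_f² − 1/n_i²), so 1/n_f² − 1/n_i² = 0.07134.
With n_f = 3: 1/n_i² = 1/9 − 0.07134 = 0.03977, so n_i ≈ 5.01.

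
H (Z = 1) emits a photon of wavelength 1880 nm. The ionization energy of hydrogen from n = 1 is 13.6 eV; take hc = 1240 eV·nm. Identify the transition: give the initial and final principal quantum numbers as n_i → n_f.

The photon energy is ΔE = hc/λ = 1240 / 1880 = 0.6596 eV.
With Z = 1, ΔE = 13.60 × (1/n_f² − 1/n_i²), so 1/n_f² − 1/n_i² = 0.04850.
Trying n_f = 3 gives 1/n_i² = 0.06261, i.e. n_i ≈ 4; this pair matches.

n_i = 4, n_f = 3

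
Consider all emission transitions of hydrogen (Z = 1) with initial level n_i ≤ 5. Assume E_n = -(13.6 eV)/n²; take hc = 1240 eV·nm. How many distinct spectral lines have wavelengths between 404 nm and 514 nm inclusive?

Enumerate all n_i → n_f pairs with 1 ≤ n_f < n_i ≤ 5 and compute λ = 1240 / [13.6·1·(1/n_f² − 1/n_i²)].
Lines falling in [404, 514] nm: 5→2 (434.2 nm), 4→2 (486.3 nm).

2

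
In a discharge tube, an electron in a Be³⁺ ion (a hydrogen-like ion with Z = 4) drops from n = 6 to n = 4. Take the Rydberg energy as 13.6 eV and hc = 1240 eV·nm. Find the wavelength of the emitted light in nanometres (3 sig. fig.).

For Z = 4 the level energies scale as Z², so the effective Rydberg energy is 13.6 × 16 = 217.6 eV.
ΔE = 217.6 × (1/4² − 1/6²) = 217.6 × 0.03472 = 7.556 eV.
λ = hc/ΔE = 1240 / 7.556 = 164 nm.

164 nm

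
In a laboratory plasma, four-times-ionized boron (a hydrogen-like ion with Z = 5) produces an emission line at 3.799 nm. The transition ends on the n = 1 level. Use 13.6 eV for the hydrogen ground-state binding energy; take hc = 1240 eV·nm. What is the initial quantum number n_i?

n_i = 5

The photon energy is ΔE = hc/λ = 1240 / 3.799 = 326.4 eV.
With Z = 5, ΔE = 340.0 × (1/n_f² − 1/n_i²), so 1/n_f² − 1/n_i² = 0.9600.
With n_f = 1: 1/n_i² = 1/1 − 0.9600 = 0.04000, so n_i ≈ 5.00.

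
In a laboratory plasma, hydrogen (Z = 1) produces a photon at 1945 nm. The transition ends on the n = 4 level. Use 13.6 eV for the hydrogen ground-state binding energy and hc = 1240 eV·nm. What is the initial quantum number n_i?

n_i = 8

The photon energy is ΔE = hc/λ = 1240 / 1945 = 0.6375 eV.
With Z = 1, ΔE = 13.60 × (1/n_f² − 1/n_i²), so 1/n_f² − 1/n_i² = 0.04688.
With n_f = 4: 1/n_i² = 1/16 − 0.04688 = 0.01562, so n_i ≈ 8.00.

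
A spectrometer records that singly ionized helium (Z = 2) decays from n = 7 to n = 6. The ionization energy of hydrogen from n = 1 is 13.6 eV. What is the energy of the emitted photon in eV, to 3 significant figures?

The Bohr energies scale as Z², so for Z = 2: E_n = −54.40/n² eV.
E_7 = −54.40/49 = −1.110 eV and E_6 = −54.40/36 = −1.511 eV.
The photon energy is |E_7 − E_6| = 0.401 eV.

0.401 eV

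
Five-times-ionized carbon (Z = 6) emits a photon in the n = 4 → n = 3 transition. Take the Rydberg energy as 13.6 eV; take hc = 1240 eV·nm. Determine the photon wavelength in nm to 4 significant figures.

For Z = 6 the level energies scale as Z², so the effective Rydberg energy is 13.6 × 36 = 489.6 eV.
ΔE = 489.6 × (1/3² − 1/4²) = 489.6 × 0.04861 = 23.80 eV.
λ = hc/ΔE = 1240 / 23.80 = 52.10 nm.

52.10 nm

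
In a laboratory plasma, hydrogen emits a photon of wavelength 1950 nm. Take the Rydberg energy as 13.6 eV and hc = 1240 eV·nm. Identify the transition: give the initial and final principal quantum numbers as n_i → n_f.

The photon energy is ΔE = hc/λ = 1240 / 1950 = 0.6359 eV.
With Z = 1, ΔE = 13.60 × (1/n_f² − 1/n_i²), so 1/n_f² − 1/n_i² = 0.04676.
Trying n_f = 4 gives 1/n_i² = 0.01574, i.e. n_i ≈ 8; this pair matches.

n_i = 8, n_f = 4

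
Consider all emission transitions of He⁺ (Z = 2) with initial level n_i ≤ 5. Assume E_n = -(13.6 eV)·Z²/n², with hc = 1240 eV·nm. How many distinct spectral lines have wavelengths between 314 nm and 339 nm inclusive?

1

Enumerate all n_i → n_f pairs with 1 ≤ n_f < n_i ≤ 5 and compute λ = 1240 / [13.6·4·(1/n_f² − 1/n_i²)].
Lines falling in [314, 339] nm: 5→3 (320.5 nm).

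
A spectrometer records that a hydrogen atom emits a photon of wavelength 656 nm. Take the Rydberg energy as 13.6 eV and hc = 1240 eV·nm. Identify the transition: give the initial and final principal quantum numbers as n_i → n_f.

n_i = 3, n_f = 2

The photon energy is ΔE = hc/λ = 1240 / 656 = 1.890 eV.
With Z = 1, ΔE = 13.60 × (1/n_f² − 1/n_i²), so 1/n_f² − 1/n_i² = 0.1390.
Trying n_f = 2 gives 1/n_i² = 0.1110, i.e. n_i ≈ 3; this pair matches.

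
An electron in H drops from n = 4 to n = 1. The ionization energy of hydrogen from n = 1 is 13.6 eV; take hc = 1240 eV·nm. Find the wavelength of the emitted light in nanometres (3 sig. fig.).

97.3 nm

ΔE = 13.60 × (1/1² − 1/4²) = 13.60 × 0.9375 = 12.75 eV.
λ = hc/ΔE = 1240 / 12.75 = 97.3 nm.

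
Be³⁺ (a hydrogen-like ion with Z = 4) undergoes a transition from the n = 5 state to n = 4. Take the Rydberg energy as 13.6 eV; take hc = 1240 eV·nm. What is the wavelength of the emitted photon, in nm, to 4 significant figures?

253.3 nm

For Z = 4 the level energies scale as Z², so the effective Rydberg energy is 13.6 × 16 = 217.6 eV.
ΔE = 217.6 × (1/4² − 1/5²) = 217.6 × 0.02250 = 4.896 eV.
λ = hc/ΔE = 1240 / 4.896 = 253.3 nm.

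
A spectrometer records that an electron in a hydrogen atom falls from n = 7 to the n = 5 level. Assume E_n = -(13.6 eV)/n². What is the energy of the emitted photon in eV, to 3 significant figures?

E_7 = −13.60/49 = −0.2776 eV and E_5 = −13.60/25 = −0.5440 eV.
The photon energy is |E_7 − E_5| = 0.266 eV.

0.266 eV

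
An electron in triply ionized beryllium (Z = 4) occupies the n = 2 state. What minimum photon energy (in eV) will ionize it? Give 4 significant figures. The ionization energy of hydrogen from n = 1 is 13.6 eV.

E_n = −13.6 Z²/n² = −217.6/n² eV for Z = 4.
E_2 = −217.6/4 = −54.40 eV, so ionization (to E = 0) requires 54.40 eV.

54.40 eV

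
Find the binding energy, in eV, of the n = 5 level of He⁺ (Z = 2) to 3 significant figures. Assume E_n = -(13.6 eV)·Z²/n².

2.18 eV

E_n = −13.6 Z²/n² = −54.40/n² eV for Z = 2.
E_5 = −54.40/25 = −2.18 eV, so ionization (to E = 0) requires 2.18 eV.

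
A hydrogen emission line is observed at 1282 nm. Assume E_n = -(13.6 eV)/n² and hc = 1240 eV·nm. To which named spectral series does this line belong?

Paschen

ΔE = 1240/1282 = 0.9672 eV.
This matches 13.6 × (1/3² − 1/5²), so n_f = 3: the Paschen series.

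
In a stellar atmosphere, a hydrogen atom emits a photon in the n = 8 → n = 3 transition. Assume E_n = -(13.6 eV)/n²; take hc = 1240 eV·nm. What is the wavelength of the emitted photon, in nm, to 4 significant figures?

ΔE = 13.60 × (1/3² − 1/8²) = 13.60 × 0.09549 = 1.299 eV.
λ = hc/ΔE = 1240 / 1.299 = 954.9 nm.

954.9 nm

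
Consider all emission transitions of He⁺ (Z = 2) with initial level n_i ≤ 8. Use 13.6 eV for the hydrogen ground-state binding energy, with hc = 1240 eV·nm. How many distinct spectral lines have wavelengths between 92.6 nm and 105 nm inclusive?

3

Enumerate all n_i → n_f pairs with 1 ≤ n_f < n_i ≤ 8 and compute λ = 1240 / [13.6·4·(1/n_f² − 1/n_i²)].
Lines falling in [92.6, 105] nm: 8→2 (97.25 nm), 7→2 (99.28 nm), 6→2 (102.6 nm).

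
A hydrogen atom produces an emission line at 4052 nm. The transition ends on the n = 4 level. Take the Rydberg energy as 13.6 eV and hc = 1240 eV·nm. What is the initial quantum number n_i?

n_i = 5

The photon energy is ΔE = hc/λ = 1240 / 4052 = 0.3060 eV.
With Z = 1, ΔE = 13.60 × (1/n_f² − 1/n_i²), so 1/n_f² − 1/n_i² = 0.02250.
With n_f = 4: 1/n_i² = 1/16 − 0.02250 = 0.04000, so n_i ≈ 5.00.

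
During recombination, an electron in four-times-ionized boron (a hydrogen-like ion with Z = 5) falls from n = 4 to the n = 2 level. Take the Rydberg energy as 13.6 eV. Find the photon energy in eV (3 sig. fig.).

63.8 eV

The Bohr energies scale as Z², so for Z = 5: E_n = −340.0/n² eV.
E_4 = −340.0/16 = −21.25 eV and E_2 = −340.0/4 = −85.00 eV.
The photon energy is |E_4 − E_2| = 63.8 eV.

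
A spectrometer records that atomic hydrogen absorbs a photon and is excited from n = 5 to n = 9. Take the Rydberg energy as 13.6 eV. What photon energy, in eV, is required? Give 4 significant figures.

0.3761 eV

E_9 = −13.60/81 = −0.1679 eV and E_5 = −13.60/25 = −0.5440 eV.
The photon energy is |E_9 − E_5| = 0.3761 eV.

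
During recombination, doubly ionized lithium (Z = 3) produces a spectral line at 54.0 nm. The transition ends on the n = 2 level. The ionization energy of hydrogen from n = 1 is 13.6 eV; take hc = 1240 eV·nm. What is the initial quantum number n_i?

The photon energy is ΔE = hc/λ = 1240 / 54.0 = 22.96 eV.
With Z = 3, ΔE = 122.4 × (1/n_f² − 1/n_i²), so 1/n_f² − 1/n_i² = 0.1876.
With n_f = 2: 1/n_i² = 1/4 − 0.1876 = 0.06239, so n_i ≈ 4.00.

n_i = 4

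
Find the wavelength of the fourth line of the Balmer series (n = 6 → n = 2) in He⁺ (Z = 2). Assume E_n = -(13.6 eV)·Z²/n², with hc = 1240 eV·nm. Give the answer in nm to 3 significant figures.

The Balmer series terminates on n_f = 2; the fourth line has n_i = 2+4 = 6.
ΔE = 54.40 × (1/2² − 1/6²) = 12.09 eV.
λ = 1240 / 12.09 = 103 nm.

103 nm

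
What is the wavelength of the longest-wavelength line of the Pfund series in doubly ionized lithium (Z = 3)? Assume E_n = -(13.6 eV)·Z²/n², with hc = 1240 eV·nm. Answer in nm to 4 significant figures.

The Pfund series terminates on n_f = 5; the first line has n_i = 5+1 = 6.
ΔE = 122.4 × (1/5² − 1/6²) = 1.496 eV.
λ = 1240 / 1.496 = 828.9 nm.

828.9 nm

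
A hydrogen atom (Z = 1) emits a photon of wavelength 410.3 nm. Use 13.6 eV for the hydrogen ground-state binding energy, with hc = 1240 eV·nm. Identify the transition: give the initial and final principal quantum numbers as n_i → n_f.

The photon energy is ΔE = hc/λ = 1240 / 410.3 = 3.022 eV.
With Z = 1, ΔE = 13.60 × (1/n_f² − 1/n_i²), so 1/n_f² − 1/n_i² = 0.2222.
Trying n_f = 2 gives 1/n_i² = 0.02778, i.e. n_i ≈ 6; this pair matches.

n_i = 6, n_f = 2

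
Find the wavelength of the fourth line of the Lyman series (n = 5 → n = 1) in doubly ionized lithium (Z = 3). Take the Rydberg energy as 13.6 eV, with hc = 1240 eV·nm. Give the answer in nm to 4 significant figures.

10.55 nm

The Lyman series terminates on n_f = 1; the fourth line has n_i = 1+4 = 5.
ΔE = 122.4 × (1/1² − 1/5²) = 117.5 eV.
λ = 1240 / 117.5 = 10.55 nm.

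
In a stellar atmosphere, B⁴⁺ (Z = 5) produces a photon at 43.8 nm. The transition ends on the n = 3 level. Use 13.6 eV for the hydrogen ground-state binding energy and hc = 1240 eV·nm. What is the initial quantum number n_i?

n_i = 6

The photon energy is ΔE = hc/λ = 1240 / 43.8 = 28.31 eV.
With Z = 5, ΔE = 340.0 × (1/n_f² − 1/n_i²), so 1/n_f² − 1/n_i² = 0.08327.
With n_f = 3: 1/n_i² = 1/9 − 0.08327 = 0.02784, so n_i ≈ 5.99.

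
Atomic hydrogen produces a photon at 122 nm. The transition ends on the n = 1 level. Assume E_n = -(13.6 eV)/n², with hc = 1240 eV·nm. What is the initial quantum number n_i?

The photon energy is ΔE = hc/λ = 1240 / 122 = 10.16 eV.
With Z = 1, ΔE = 13.60 × (1/n_f² − 1/n_i²), so 1/n_f² − 1/n_i² = 0.7473.
With n_f = 1: 1/n_i² = 1/1 − 0.7473 = 0.2527, so n_i ≈ 1.99.

n_i = 2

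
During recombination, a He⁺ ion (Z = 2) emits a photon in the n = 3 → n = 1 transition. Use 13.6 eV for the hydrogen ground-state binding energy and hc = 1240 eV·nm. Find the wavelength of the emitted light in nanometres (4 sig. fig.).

25.64 nm

For Z = 2 the level energies scale as Z², so the effective Rydberg energy is 13.6 × 4 = 54.40 eV.
ΔE = 54.40 × (1/1² − 1/3²) = 54.40 × 0.8889 = 48.36 eV.
λ = hc/ΔE = 1240 / 48.36 = 25.64 nm.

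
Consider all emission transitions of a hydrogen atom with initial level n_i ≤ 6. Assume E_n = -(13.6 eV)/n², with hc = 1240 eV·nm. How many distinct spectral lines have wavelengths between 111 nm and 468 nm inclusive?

Enumerate all n_i → n_f pairs with 1 ≤ n_f < n_i ≤ 6 and compute λ = 1240 / [13.6·1·(1/n_f² − 1/n_i²)].
Lines falling in [111, 468] nm: 2→1 (121.6 nm), 6→2 (410.3 nm), 5→2 (434.2 nm).

3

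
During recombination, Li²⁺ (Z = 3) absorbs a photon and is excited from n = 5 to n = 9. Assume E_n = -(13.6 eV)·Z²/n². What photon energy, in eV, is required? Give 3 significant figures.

The Bohr energies scale as Z², so for Z = 3: E_n = −122.4/n² eV.
E_9 = −122.4/81 = −1.511 eV and E_5 = −122.4/25 = −4.896 eV.
The photon energy is |E_9 − E_5| = 3.38 eV.

3.38 eV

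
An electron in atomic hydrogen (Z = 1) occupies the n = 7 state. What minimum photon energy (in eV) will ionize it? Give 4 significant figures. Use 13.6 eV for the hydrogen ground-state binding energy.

0.2776 eV

E_7 = −13.60/49 = −0.2776 eV, so ionization (to E = 0) requires 0.2776 eV.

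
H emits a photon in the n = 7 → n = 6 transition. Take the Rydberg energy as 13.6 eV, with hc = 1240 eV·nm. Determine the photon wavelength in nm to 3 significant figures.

12400 nm

ΔE = 13.60 × (1/6² − 1/7²) = 13.60 × 0.007370 = 0.1002 eV.
λ = hc/ΔE = 1240 / 0.1002 = 12400 nm.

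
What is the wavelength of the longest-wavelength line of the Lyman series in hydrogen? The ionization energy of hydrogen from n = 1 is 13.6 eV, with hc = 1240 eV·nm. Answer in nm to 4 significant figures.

121.6 nm

The Lyman series terminates on n_f = 1; the first line has n_i = 1+1 = 2.
ΔE = 13.60 × (1/1² − 1/2²) = 10.20 eV.
λ = 1240 / 10.20 = 121.6 nm.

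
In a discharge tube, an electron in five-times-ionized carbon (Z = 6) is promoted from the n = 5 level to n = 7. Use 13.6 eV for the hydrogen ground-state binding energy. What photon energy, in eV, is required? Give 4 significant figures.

The Bohr energies scale as Z², so for Z = 6: E_n = −489.6/n² eV.
E_7 = −489.6/49 = −9.992 eV and E_5 = −489.6/25 = −19.58 eV.
The photon energy is |E_7 − E_5| = 9.592 eV.

9.592 eV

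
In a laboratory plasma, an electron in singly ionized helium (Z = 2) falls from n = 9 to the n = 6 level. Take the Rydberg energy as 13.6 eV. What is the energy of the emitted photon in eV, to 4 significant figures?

The Bohr energies scale as Z², so for Z = 2: E_n = −54.40/n² eV.
E_9 = −54.40/81 = −0.6716 eV and E_6 = −54.40/36 = −1.511 eV.
The photon energy is |E_9 − E_6| = 0.8395 eV.

0.8395 eV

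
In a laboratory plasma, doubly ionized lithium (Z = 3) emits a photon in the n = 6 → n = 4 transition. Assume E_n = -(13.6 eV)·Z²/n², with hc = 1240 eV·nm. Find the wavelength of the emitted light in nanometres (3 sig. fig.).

292 nm

For Z = 3 the level energies scale as Z², so the effective Rydberg energy is 13.6 × 9 = 122.4 eV.
ΔE = 122.4 × (1/4² − 1/6²) = 122.4 × 0.03472 = 4.250 eV.
λ = hc/ΔE = 1240 / 4.250 = 292 nm.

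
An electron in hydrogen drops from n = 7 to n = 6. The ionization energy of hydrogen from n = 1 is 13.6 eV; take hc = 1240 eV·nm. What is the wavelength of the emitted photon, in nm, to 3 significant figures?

ΔE = 13.60 × (1/6² − 1/7²) = 13.60 × 0.007370 = 0.1002 eV.
λ = hc/ΔE = 1240 / 0.1002 = 12400 nm.

12400 nm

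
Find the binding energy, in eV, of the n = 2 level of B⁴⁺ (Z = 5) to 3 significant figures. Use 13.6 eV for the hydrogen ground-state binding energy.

85.0 eV

E_n = −13.6 Z²/n² = −340.0/n² eV for Z = 5.
E_2 = −340.0/4 = −85.0 eV, so ionization (to E = 0) requires 85.0 eV.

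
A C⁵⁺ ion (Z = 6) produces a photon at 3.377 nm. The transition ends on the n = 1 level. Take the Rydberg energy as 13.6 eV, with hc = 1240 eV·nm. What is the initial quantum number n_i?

The photon energy is ΔE = hc/λ = 1240 / 3.377 = 367.2 eV.
With Z = 6, ΔE = 489.6 × (1/n_f² − 1/n_i²), so 1/n_f² − 1/n_i² = 0.7500.
With n_f = 1: 1/n_i² = 1/1 − 0.7500 = 0.2500, so n_i ≈ 2.00.

n_i = 2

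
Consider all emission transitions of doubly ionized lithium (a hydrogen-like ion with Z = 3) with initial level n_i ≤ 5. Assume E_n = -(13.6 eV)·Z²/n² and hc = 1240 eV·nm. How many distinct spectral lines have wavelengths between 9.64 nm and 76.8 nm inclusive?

7

Enumerate all n_i → n_f pairs with 1 ≤ n_f < n_i ≤ 5 and compute λ = 1240 / [13.6·9·(1/n_f² − 1/n_i²)].
Lines falling in [9.64, 76.8] nm: 5→1 (10.55 nm), 4→1 (10.81 nm), 3→1 (11.40 nm), 2→1 (13.51 nm), 5→2 (48.24 nm), 4→2 (54.03 nm), 3→2 (72.94 nm).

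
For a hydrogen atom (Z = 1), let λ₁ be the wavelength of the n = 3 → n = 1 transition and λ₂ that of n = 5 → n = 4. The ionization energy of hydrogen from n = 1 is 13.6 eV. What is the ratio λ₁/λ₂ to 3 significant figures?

0.0253

λ ∝ 1/ΔE ∝ 1/(1/n_f² − 1/n_i²), and the Z² and hc factors cancel in the ratio.
λ₁/λ₂ = (1/4² − 1/5²)/(1/1² − 1/3²) = 0.02250/0.8889 = 0.0253.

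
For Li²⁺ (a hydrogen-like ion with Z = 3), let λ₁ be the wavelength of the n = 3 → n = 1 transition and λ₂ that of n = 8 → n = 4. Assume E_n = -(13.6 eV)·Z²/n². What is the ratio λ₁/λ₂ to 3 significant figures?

0.0527

λ ∝ 1/ΔE ∝ 1/(1/n_f² − 1/n_i²), and the Z² and hc factors cancel in the ratio.
λ₁/λ₂ = (1/4² − 1/8²)/(1/1² − 1/3²) = 0.04688/0.8889 = 0.0527.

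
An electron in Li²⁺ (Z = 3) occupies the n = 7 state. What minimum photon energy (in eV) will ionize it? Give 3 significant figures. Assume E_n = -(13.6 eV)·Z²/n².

2.50 eV

E_n = −13.6 Z²/n² = −122.4/n² eV for Z = 3.
E_7 = −122.4/49 = −2.50 eV, so ionization (to E = 0) requires 2.50 eV.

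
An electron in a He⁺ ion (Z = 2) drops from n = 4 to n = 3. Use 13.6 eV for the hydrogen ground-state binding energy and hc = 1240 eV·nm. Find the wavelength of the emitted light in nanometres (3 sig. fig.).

For Z = 2 the level energies scale as Z², so the effective Rydberg energy is 13.6 × 4 = 54.40 eV.
ΔE = 54.40 × (1/3² − 1/4²) = 54.40 × 0.04861 = 2.644 eV.
λ = hc/ΔE = 1240 / 2.644 = 469 nm.

469 nm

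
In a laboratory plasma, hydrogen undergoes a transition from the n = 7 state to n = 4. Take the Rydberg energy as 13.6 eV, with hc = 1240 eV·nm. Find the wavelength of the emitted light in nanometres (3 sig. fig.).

2170 nm

ΔE = 13.60 × (1/4² − 1/7²) = 13.60 × 0.04209 = 0.5724 eV.
λ = hc/ΔE = 1240 / 0.5724 = 2170 nm.
This line belongs to the Brackett series.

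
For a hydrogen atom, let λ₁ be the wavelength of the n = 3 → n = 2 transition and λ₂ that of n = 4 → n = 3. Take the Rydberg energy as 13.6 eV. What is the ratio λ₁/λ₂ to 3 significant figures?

λ ∝ 1/ΔE ∝ 1/(1/n_f² − 1/n_i²), and the Z² and hc factors cancel in the ratio.
λ₁/λ₂ = (1/3² − 1/4²)/(1/2² − 1/3²) = 0.04861/0.1389 = 0.350.

0.350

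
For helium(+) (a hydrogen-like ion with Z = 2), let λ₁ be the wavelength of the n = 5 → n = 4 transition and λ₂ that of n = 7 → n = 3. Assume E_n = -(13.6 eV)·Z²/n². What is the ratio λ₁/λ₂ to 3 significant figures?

4.03

λ ∝ 1/ΔE ∝ 1/(1/n_f² − 1/n_i²), and the Z² and hc factors cancel in the ratio.
λ₁/λ₂ = (1/3² − 1/7²)/(1/4² − 1/5²) = 0.09070/0.02250 = 4.03.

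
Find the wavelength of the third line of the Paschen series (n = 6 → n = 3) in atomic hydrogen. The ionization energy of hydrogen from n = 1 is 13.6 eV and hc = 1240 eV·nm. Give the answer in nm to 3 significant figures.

The Paschen series terminates on n_f = 3; the third line has n_i = 3+3 = 6.
ΔE = 13.60 × (1/3² − 1/6²) = 1.133 eV.
λ = 1240 / 1.133 = 1090 nm.

1090 nm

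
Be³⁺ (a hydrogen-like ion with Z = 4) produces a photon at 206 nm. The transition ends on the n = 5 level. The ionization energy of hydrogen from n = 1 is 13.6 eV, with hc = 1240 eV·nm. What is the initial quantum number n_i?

n_i = 9

The photon energy is ΔE = hc/λ = 1240 / 206 = 6.019 eV.
With Z = 4, ΔE = 217.6 × (1/n_f² − 1/n_i²), so 1/n_f² − 1/n_i² = 0.02766.
With n_f = 5: 1/n_i² = 1/25 − 0.02766 = 0.01234, so n_i ≈ 9.00.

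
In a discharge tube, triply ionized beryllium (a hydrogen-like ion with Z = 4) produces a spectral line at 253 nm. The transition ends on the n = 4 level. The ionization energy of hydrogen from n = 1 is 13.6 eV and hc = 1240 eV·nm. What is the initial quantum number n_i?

The photon energy is ΔE = hc/λ = 1240 / 253 = 4.901 eV.
With Z = 4, ΔE = 217.6 × (1/n_f² − 1/n_i²), so 1/n_f² − 1/n_i² = 0.02252.
With n_f = 4: 1/n_i² = 1/16 − 0.02252 = 0.03998, so n_i ≈ 5.00.

n_i = 5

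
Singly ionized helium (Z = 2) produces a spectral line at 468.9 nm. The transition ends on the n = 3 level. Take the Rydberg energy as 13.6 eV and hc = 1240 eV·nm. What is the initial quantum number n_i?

n_i = 4

The photon energy is ΔE = hc/λ = 1240 / 468.9 = 2.644 eV.
With Z = 2, ΔE = 54.40 × (1/n_f² − 1/n_i²), so 1/n_f² − 1/n_i² = 0.04861.
With n_f = 3: 1/n_i² = 1/9 − 0.04861 = 0.06250, so n_i ≈ 4.00.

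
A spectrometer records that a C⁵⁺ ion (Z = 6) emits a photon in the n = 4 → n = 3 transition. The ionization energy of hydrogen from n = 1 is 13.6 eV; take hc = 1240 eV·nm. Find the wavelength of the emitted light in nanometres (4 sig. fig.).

For Z = 6 the level energies scale as Z², so the effective Rydberg energy is 13.6 × 36 = 489.6 eV.
ΔE = 489.6 × (1/3² − 1/4²) = 489.6 × 0.04861 = 23.80 eV.
λ = hc/ΔE = 1240 / 23.80 = 52.10 nm.

52.10 nm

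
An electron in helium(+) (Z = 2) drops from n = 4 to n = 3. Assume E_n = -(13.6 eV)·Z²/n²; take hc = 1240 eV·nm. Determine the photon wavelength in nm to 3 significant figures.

469 nm

For Z = 2 the level energies scale as Z², so the effective Rydberg energy is 13.6 × 4 = 54.40 eV.
ΔE = 54.40 × (1/3² − 1/4²) = 54.40 × 0.04861 = 2.644 eV.
λ = hc/ΔE = 1240 / 2.644 = 469 nm.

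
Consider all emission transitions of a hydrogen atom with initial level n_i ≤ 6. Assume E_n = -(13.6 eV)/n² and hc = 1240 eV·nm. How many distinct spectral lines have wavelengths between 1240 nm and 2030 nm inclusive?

Enumerate all n_i → n_f pairs with 1 ≤ n_f < n_i ≤ 6 and compute λ = 1240 / [13.6·1·(1/n_f² − 1/n_i²)].
Lines falling in [1240, 2030] nm: 5→3 (1282 nm), 4→3 (1876 nm).

2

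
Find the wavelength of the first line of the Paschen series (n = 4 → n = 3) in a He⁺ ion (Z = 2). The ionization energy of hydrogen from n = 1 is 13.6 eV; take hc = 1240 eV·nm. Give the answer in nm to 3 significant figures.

The Paschen series terminates on n_f = 3; the first line has n_i = 3+1 = 4.
ΔE = 54.40 × (1/3² − 1/4²) = 2.644 eV.
λ = 1240 / 2.644 = 469 nm.

469 nm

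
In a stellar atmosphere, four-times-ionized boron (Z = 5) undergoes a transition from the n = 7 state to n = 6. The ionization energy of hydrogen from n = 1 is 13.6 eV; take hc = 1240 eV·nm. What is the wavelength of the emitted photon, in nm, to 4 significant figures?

494.9 nm

For Z = 5 the level energies scale as Z², so the effective Rydberg energy is 13.6 × 25 = 340.0 eV.
ΔE = 340.0 × (1/6² − 1/7²) = 340.0 × 0.007370 = 2.506 eV.
λ = hc/ΔE = 1240 / 2.506 = 494.9 nm.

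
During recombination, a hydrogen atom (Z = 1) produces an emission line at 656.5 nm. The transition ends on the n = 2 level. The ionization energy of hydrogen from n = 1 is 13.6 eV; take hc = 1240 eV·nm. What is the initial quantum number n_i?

The photon energy is ΔE = hc/λ = 1240 / 656.5 = 1.889 eV.
With Z = 1, ΔE = 13.60 × (1/n_f² − 1/n_i²), so 1/n_f² − 1/n_i² = 0.1389.
With n_f = 2: 1/n_i² = 1/4 − 0.1389 = 0.1111, so n_i ≈ 3.00.

n_i = 3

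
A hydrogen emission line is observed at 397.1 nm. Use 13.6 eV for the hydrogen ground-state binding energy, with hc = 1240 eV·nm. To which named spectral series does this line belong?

ΔE = 1240/397.1 = 3.123 eV.
This matches 13.6 × (1/2² − 1/7²), so n_f = 2: the Balmer series.

Balmer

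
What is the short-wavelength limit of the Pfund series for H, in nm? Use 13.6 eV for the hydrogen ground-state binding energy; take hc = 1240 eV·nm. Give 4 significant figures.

The Pfund series has lower level n_f = 5; the series limit corresponds to n_i → ∞.
ΔE_max = 13.6 × 1 / 5² = 0.5440 eV.
λ_min = 1240 / 0.5440 = 2279 nm.

2279 nm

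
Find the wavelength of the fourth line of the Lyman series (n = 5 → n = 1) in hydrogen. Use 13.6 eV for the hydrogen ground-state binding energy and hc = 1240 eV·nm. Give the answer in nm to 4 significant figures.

94.98 nm

The Lyman series terminates on n_f = 1; the fourth line has n_i = 1+4 = 5.
ΔE = 13.60 × (1/1² − 1/5²) = 13.06 eV.
λ = 1240 / 13.06 = 94.98 nm.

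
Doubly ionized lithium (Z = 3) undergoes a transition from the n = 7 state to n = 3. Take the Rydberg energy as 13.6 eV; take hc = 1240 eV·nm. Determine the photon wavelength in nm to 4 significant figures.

111.7 nm

For Z = 3 the level energies scale as Z², so the effective Rydberg energy is 13.6 × 9 = 122.4 eV.
ΔE = 122.4 × (1/3² − 1/7²) = 122.4 × 0.09070 = 11.10 eV.
λ = hc/ΔE = 1240 / 11.10 = 111.7 nm.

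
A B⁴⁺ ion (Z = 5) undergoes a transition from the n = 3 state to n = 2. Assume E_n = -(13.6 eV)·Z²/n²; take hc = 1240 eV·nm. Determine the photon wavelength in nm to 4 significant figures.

26.26 nm

For Z = 5 the level energies scale as Z², so the effective Rydberg energy is 13.6 × 25 = 340.0 eV.
ΔE = 340.0 × (1/2² − 1/3²) = 340.0 × 0.1389 = 47.22 eV.
λ = hc/ΔE = 1240 / 47.22 = 26.26 nm.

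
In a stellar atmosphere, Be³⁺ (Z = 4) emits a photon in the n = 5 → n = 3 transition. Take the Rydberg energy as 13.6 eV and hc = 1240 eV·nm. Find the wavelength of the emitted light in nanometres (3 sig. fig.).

80.1 nm

For Z = 4 the level energies scale as Z², so the effective Rydberg energy is 13.6 × 16 = 217.6 eV.
ΔE = 217.6 × (1/3² − 1/5²) = 217.6 × 0.07111 = 15.47 eV.
λ = hc/ΔE = 1240 / 15.47 = 80.1 nm.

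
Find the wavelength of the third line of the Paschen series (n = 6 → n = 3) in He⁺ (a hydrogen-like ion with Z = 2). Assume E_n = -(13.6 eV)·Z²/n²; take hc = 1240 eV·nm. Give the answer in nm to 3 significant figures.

The Paschen series terminates on n_f = 3; the third line has n_i = 3+3 = 6.
ΔE = 54.40 × (1/3² − 1/6²) = 4.533 eV.
λ = 1240 / 4.533 = 274 nm.

274 nm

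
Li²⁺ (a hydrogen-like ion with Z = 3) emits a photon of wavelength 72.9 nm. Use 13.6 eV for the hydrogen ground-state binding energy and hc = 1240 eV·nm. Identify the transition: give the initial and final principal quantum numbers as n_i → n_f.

The photon energy is ΔE = hc/λ = 1240 / 72.9 = 17.01 eV.
With Z = 3, ΔE = 122.4 × (1/n_f² − 1/n_i²), so 1/n_f² − 1/n_i² = 0.1390.
Trying n_f = 2 gives 1/n_i² = 0.1110, i.e. n_i ≈ 3; this pair matches.

n_i = 3, n_f = 2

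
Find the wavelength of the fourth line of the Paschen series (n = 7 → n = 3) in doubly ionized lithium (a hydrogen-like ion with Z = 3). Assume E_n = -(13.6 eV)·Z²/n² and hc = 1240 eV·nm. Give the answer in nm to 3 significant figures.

112 nm

The Paschen series terminates on n_f = 3; the fourth line has n_i = 3+4 = 7.
ΔE = 122.4 × (1/3² − 1/7²) = 11.10 eV.
λ = 1240 / 11.10 = 112 nm.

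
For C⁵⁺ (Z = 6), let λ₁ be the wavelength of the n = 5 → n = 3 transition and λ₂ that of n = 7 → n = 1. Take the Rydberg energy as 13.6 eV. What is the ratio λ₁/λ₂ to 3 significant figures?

λ ∝ 1/ΔE ∝ 1/(1/n_f² − 1/n_i²), and the Z² and hc factors cancel in the ratio.
λ₁/λ₂ = (1/1² − 1/7²)/(1/3² − 1/5²) = 0.9796/0.07111 = 13.8.

13.8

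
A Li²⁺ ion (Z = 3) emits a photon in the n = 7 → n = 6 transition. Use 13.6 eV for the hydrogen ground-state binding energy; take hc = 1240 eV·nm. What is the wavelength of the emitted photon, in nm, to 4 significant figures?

1375 nm

For Z = 3 the level energies scale as Z², so the effective Rydberg energy is 13.6 × 9 = 122.4 eV.
ΔE = 122.4 × (1/6² − 1/7²) = 122.4 × 0.007370 = 0.9020 eV.
λ = hc/ΔE = 1240 / 0.9020 = 1375 nm.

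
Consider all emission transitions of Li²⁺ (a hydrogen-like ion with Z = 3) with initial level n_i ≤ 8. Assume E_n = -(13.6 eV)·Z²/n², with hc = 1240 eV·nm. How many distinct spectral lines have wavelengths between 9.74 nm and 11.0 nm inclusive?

Enumerate all n_i → n_f pairs with 1 ≤ n_f < n_i ≤ 8 and compute λ = 1240 / [13.6·9·(1/n_f² − 1/n_i²)].
Lines falling in [9.74, 11.0] nm: 8→1 (10.29 nm), 7→1 (10.34 nm), 6→1 (10.42 nm), 5→1 (10.55 nm), 4→1 (10.81 nm).

5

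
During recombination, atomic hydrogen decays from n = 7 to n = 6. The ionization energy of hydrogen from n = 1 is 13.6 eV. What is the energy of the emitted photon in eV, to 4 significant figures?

E_7 = −13.60/49 = −0.2776 eV and E_6 = −13.60/36 = −0.3778 eV.
The photon energy is |E_7 − E_6| = 0.1002 eV.

0.1002 eV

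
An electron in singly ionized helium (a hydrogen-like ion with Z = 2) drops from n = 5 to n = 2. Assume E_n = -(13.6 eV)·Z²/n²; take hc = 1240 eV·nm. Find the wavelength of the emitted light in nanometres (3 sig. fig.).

For Z = 2 the level energies scale as Z², so the effective Rydberg energy is 13.6 × 4 = 54.40 eV.
ΔE = 54.40 × (1/2² − 1/5²) = 54.40 × 0.2100 = 11.42 eV.
λ = hc/ΔE = 1240 / 11.42 = 109 nm.

109 nm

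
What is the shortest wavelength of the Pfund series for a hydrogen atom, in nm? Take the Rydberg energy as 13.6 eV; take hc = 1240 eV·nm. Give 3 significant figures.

The Pfund series has lower level n_f = 5; the series limit corresponds to n_i → ∞.
ΔE_max = 13.6 × 1 / 5² = 0.5440 eV.
λ_min = 1240 / 0.5440 = 2280 nm.

2280 nm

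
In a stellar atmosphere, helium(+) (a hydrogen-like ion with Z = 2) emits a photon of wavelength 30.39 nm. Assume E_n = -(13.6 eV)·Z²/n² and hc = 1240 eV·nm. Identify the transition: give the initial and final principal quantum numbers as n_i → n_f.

n_i = 2, n_f = 1

The photon energy is ΔE = hc/λ = 1240 / 30.39 = 40.80 eV.
With Z = 2, ΔE = 54.40 × (1/n_f² − 1/n_i²), so 1/n_f² − 1/n_i² = 0.7501.
Trying n_f = 1 gives 1/n_i² = 0.2499, i.e. n_i ≈ 2; this pair matches.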